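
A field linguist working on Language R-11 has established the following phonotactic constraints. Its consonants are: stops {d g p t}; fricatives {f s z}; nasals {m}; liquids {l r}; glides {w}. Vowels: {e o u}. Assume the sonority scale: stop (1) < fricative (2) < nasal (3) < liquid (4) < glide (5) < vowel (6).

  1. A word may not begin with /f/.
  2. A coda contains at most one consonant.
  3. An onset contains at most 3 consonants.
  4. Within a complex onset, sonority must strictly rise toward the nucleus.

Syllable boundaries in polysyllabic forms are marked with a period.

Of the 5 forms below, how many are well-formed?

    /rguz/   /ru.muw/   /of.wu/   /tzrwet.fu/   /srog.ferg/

2

/rguz/ — violates constraint 4: syllable 1 onset /rg/: /r/ (liquid, 4) → /g/ (stop, 1) does not rise → ill-formed
/ru.muw/ — σ1 onset /r/, coda /∅/ ok; σ2 onset /m/, coda /w/ ok → well-formed
/of.wu/ — σ1 onset /∅/, coda /f/ ok; σ2 onset /w/, coda /∅/ ok → well-formed
/tzrwet.fu/ — violates constraint 3: syllable 1 onset /tzrw/ has 4 consonants (> 3) → ill-formed
/srog.ferg/ — violates constraint 2: syllable 2 coda /rg/ has 2 consonants (> 1) → ill-formed
Well-formed: /ru.muw/, /of.wu/ → 2.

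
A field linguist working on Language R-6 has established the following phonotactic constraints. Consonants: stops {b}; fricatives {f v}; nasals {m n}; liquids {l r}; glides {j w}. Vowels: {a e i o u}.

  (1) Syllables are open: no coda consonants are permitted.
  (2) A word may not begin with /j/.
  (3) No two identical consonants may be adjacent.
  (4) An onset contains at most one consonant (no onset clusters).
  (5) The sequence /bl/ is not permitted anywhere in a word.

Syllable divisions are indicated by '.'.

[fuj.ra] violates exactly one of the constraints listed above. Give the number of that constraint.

1

[fuj.ra]: syllable 1 coda /j/ has 1 consonant (> 0).
This is a violation of constraint 1: "Syllables are open: no coda consonants are permitted."
The remaining constraints (2, 3, 4, 5) are satisfied.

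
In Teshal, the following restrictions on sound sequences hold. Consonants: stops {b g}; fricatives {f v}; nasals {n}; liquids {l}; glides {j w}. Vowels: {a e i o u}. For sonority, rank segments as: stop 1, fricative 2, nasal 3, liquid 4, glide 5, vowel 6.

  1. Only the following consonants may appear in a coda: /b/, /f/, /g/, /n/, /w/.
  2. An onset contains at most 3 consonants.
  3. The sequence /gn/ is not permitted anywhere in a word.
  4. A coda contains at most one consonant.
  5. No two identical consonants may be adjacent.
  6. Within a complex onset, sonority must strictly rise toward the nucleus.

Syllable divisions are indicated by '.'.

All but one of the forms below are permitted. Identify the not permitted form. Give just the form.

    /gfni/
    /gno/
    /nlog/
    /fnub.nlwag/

/gno/

/gfni/ — σ1 onset /gfn/ (1→2→3 rises), coda /∅/ ok → permitted
/gno/ — violates constraint 3: contains banned sequence /gn/ → not permitted
/nlog/ — σ1 onset /nl/ (3→4 rises), coda /g/ ok → permitted
/fnub.nlwag/ — σ1 onset /fn/ (2→3 rises), coda /b/ ok; σ2 onset /nlw/ (3→4→5 rises), coda /g/ ok → permitted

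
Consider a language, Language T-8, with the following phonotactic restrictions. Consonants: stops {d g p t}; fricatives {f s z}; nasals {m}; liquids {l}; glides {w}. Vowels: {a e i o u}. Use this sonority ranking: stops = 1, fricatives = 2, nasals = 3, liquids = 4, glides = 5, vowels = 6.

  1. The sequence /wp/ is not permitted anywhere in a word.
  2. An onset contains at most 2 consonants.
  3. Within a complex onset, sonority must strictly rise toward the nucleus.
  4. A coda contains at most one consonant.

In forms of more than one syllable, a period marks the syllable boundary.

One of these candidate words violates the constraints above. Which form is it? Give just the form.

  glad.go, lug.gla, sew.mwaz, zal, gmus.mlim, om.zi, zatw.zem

zatw.zem

glad.go — σ1 onset /gl/ (1→4 rises), coda /d/ ok; σ2 onset /g/, coda /∅/ ok → phonotactically legal
lug.gla — σ1 onset /l/, coda /g/ ok; σ2 onset /gl/ (1→4 rises), coda /∅/ ok → phonotactically legal
sew.mwaz — σ1 onset /s/, coda /w/ ok; σ2 onset /mw/ (3→5 rises), coda /z/ ok → phonotactically legal
zal — σ1 onset /z/, coda /l/ ok → phonotactically legal
gmus.mlim — σ1 onset /gm/ (1→3 rises), coda /s/ ok; σ2 onset /ml/ (3→4 rises), coda /m/ ok → phonotactically legal
om.zi — σ1 onset /∅/, coda /m/ ok; σ2 onset /z/, coda /∅/ ok → phonotactically legal
zatw.zem — violates constraint 4: syllable 1 coda /tw/ has 2 consonants (> 1) → phonotactically illegal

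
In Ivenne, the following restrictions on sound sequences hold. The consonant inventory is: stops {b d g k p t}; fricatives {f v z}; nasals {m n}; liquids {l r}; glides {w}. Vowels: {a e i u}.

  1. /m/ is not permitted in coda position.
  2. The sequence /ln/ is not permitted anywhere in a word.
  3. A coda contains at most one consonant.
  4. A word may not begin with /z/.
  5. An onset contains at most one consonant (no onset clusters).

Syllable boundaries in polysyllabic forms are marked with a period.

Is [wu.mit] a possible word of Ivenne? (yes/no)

[wu.mit] — σ1 onset /w/, coda /∅/ ok; σ2 onset /m/, coda /t/ ok → well-formed

yes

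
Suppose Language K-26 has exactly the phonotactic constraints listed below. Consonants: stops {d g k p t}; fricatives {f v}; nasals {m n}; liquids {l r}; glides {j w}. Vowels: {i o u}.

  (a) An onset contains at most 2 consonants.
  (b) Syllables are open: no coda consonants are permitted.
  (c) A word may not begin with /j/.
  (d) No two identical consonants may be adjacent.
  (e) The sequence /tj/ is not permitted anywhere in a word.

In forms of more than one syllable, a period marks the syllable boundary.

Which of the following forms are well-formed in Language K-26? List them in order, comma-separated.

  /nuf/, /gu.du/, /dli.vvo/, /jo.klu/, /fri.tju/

/nuf/ — violates constraint (b): syllable 1 coda /f/ has 1 consonant (> 0) → ill-formed
/gu.du/ — σ1 onset /g/, coda /∅/ ok; σ2 onset /d/, coda /∅/ ok → well-formed
/dli.vvo/ — violates constraint (d): adjacent identical consonants /vv/ → ill-formed
/jo.klu/ — violates constraint (c): word begins with /j/ → ill-formed
/fri.tju/ — violates constraint (e): contains banned sequence /tj/ → ill-formed

/gu.du/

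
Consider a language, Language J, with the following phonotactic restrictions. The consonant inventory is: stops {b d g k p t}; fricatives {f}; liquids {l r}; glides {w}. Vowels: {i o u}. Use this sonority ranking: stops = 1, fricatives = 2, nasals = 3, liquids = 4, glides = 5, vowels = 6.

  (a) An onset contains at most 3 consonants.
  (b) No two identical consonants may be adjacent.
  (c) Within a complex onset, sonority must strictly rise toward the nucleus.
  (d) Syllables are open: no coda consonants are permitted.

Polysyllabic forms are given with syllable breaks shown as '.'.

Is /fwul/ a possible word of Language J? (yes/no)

/fwul/ — violates constraint (d): syllable 1 coda /l/ has 1 consonant (> 0) → illicit

no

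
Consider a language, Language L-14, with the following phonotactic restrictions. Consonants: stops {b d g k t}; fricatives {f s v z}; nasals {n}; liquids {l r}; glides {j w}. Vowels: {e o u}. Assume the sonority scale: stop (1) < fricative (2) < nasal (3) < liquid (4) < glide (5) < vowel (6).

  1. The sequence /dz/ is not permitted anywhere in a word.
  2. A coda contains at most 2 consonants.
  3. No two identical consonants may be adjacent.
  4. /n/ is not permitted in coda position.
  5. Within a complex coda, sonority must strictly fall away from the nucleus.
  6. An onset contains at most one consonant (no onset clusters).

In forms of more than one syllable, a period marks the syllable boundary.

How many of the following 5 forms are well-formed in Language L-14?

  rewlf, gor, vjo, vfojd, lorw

rewlf — violates constraint 2: syllable 1 coda /wlf/ has 3 consonants (> 2) → ill-formed
gor — σ1 onset /g/, coda /r/ ok → well-formed
vjo — violates constraint 6: syllable 1 onset /vj/ has 2 consonants (> 1) → ill-formed
vfojd — violates constraint 6: syllable 1 onset /vf/ has 2 consonants (> 1) → ill-formed
lorw — violates constraint 5: syllable 1 coda /rw/: /r/ (liquid, 4) → /w/ (glide, 5) does not fall → ill-formed
Well-formed: gor → 1.

1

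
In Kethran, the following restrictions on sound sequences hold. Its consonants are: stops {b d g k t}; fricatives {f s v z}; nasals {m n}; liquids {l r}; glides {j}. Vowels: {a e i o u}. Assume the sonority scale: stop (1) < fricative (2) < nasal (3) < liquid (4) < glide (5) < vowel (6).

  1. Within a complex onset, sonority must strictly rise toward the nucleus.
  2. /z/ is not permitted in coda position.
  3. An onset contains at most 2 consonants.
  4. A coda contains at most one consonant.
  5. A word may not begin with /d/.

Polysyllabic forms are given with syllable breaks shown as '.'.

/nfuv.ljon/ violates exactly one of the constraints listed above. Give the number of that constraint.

1

/nfuv.ljon/: syllable 1 onset /nf/: /n/ (nasal, 3) → /f/ (fricative, 2) does not rise.
This is a violation of constraint 1: "Within a complex onset, sonority must strictly rise toward the nucleus."
The remaining constraints (2, 3, 4, 5) are satisfied.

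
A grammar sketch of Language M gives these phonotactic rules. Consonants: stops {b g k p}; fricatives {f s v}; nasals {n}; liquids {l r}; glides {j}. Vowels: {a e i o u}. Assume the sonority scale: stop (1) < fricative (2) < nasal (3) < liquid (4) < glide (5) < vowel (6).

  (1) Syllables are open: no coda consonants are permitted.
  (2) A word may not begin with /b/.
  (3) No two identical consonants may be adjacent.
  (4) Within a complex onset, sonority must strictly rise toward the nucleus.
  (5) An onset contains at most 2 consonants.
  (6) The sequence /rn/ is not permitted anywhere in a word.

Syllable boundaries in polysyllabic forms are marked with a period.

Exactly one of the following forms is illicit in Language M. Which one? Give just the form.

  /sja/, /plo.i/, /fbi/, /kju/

/fbi/

/sja/ — σ1 onset /sj/ (2→5 rises), coda /∅/ ok → licit
/plo.i/ — σ1 onset /pl/ (1→4 rises), coda /∅/ ok; σ2 onset /∅/, coda /∅/ ok → licit
/fbi/ — violates constraint 4: syllable 1 onset /fb/: /f/ (fricative, 2) → /b/ (stop, 1) does not rise → illicit
/kju/ — σ1 onset /kj/ (1→5 rises), coda /∅/ ok → licit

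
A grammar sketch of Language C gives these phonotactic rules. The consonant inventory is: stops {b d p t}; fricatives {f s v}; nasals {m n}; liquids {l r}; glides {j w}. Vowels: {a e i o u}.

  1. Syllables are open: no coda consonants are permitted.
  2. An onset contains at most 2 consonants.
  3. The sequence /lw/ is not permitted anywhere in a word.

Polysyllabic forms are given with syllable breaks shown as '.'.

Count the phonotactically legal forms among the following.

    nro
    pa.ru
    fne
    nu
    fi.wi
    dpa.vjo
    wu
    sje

8

nro — σ1 onset /nr/ (2C), coda /∅/ ok → phonotactically legal
pa.ru — σ1 onset /p/, coda /∅/ ok; σ2 onset /r/, coda /∅/ ok → phonotactically legal
fne — σ1 onset /fn/ (2C), coda /∅/ ok → phonotactically legal
nu — σ1 onset /n/, coda /∅/ ok → phonotactically legal
fi.wi — σ1 onset /f/, coda /∅/ ok; σ2 onset /w/, coda /∅/ ok → phonotactically legal
dpa.vjo — σ1 onset /dp/ (2C), coda /∅/ ok; σ2 onset /vj/ (2C), coda /∅/ ok → phonotactically legal
wu — σ1 onset /w/, coda /∅/ ok → phonotactically legal
sje — σ1 onset /sj/ (2C), coda /∅/ ok → phonotactically legal
Phonotactically legal: nro, pa.ru, fne, nu, fi.wi, dpa.vjo, wu, sje → 8.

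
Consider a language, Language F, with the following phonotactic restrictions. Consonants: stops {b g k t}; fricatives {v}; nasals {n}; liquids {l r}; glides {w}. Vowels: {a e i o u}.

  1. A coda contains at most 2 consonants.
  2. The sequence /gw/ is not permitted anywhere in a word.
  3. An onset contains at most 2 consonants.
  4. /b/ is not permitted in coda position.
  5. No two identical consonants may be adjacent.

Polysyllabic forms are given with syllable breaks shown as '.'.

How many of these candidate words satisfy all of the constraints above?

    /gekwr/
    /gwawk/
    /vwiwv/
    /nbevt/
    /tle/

/gekwr/ — violates constraint 1: syllable 1 coda /kwr/ has 3 consonants (> 2) → illicit
/gwawk/ — violates constraint 2: contains banned sequence /gw/ → illicit
/vwiwv/ — σ1 onset /vw/ (2C), coda /wv/ (2C) ok → licit
/nbevt/ — σ1 onset /nb/ (2C), coda /vt/ (2C) ok → licit
/tle/ — σ1 onset /tl/ (2C), coda /∅/ ok → licit
Licit: /vwiwv/, /nbevt/, /tle/ → 3.

3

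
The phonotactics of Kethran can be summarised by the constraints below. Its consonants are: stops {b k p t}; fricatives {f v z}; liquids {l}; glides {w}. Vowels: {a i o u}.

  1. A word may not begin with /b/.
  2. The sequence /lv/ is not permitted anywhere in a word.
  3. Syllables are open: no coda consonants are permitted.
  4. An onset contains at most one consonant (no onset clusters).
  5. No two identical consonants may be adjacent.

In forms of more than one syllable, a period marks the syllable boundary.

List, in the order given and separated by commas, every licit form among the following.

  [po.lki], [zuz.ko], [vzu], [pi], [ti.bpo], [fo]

[pi], [fo]

[po.lki] — violates constraint 4: syllable 2 onset /lk/ has 2 consonants (> 1) → illicit
[zuz.ko] — violates constraint 3: syllable 1 coda /z/ has 1 consonant (> 0) → illicit
[vzu] — violates constraint 4: syllable 1 onset /vz/ has 2 consonants (> 1) → illicit
[pi] — σ1 onset /p/, coda /∅/ ok → licit
[ti.bpo] — violates constraint 4: syllable 2 onset /bp/ has 2 consonants (> 1) → illicit
[fo] — σ1 onset /f/, coda /∅/ ok → licit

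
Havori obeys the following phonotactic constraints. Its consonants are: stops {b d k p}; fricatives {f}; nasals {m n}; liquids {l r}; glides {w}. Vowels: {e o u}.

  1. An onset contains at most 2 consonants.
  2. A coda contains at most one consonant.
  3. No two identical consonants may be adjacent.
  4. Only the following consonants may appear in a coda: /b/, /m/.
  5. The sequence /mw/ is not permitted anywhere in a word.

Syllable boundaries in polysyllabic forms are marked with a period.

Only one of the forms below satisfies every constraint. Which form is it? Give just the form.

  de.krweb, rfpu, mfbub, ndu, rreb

ndu

de.krweb — violates constraint 1: syllable 2 onset /krw/ has 3 consonants (> 2) → not permitted
rfpu — violates constraint 1: syllable 1 onset /rfp/ has 3 consonants (> 2) → not permitted
mfbub — violates constraint 1: syllable 1 onset /mfb/ has 3 consonants (> 2) → not permitted
ndu — σ1 onset /nd/ (2C), coda /∅/ ok → permitted
rreb — violates constraint 3: adjacent identical consonants /rr/ → not permitted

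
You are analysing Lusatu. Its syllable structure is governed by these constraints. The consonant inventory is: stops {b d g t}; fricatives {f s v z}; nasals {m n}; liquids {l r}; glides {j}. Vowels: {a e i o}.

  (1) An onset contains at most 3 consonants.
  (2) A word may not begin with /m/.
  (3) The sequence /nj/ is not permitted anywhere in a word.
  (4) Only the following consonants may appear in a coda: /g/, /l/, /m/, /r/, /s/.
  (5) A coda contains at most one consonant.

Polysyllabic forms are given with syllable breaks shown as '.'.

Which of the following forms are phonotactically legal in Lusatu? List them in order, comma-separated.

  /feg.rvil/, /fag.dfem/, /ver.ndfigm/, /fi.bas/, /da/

/feg.rvil/ — σ1 onset /f/, coda /g/ ok; σ2 onset /rv/ (2C), coda /l/ ok → phonotactically legal
/fag.dfem/ — σ1 onset /f/, coda /g/ ok; σ2 onset /df/ (2C), coda /m/ ok → phonotactically legal
/ver.ndfigm/ — violates constraint 5: syllable 2 coda /gm/ has 2 consonants (> 1) → phonotactically illegal
/fi.bas/ — σ1 onset /f/, coda /∅/ ok; σ2 onset /b/, coda /s/ ok → phonotactically legal
/da/ — σ1 onset /d/, coda /∅/ ok → phonotactically legal

/feg.rvil/, /fag.dfem/, /fi.bas/, /da/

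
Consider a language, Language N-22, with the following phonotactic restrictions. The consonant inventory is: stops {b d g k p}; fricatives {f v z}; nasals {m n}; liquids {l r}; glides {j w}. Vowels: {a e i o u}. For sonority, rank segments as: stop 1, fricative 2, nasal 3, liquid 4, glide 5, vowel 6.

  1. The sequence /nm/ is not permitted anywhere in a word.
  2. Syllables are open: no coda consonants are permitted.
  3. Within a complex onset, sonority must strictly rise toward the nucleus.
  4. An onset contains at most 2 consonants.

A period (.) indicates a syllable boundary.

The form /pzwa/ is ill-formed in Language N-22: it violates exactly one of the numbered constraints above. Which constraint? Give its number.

4

/pzwa/: syllable 1 onset /pzw/ has 3 consonants (> 2).
This is a violation of constraint 4: "An onset contains at most 2 consonants."
The remaining constraints (1, 2, 3) are satisfied.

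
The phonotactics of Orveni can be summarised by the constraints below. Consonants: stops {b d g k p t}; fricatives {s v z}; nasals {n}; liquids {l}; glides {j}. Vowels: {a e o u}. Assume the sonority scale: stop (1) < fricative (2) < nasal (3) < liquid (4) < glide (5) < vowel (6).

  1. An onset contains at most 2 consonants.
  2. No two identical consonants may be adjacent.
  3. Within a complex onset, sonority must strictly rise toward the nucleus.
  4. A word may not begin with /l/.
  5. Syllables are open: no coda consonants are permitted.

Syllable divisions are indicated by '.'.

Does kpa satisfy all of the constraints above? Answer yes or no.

no

kpa — violates constraint 3: syllable 1 onset /kp/: /k/ (stop, 1) → /p/ (stop, 1) does not rise → illicit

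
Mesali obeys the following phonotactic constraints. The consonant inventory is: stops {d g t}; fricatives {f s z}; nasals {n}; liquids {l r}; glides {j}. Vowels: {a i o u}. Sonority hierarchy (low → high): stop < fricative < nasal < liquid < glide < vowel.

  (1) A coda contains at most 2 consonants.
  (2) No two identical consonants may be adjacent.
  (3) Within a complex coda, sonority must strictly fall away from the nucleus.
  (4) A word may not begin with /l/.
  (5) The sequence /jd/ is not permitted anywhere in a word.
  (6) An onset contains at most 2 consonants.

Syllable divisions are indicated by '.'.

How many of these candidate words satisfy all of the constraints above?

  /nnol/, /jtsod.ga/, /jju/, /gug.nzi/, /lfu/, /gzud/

/nnol/ — violates constraint 2: adjacent identical consonants /nn/ → not permitted
/jtsod.ga/ — violates constraint 6: syllable 1 onset /jts/ has 3 consonants (> 2) → not permitted
/jju/ — violates constraint 2: adjacent identical consonants /jj/ → not permitted
/gug.nzi/ — σ1 onset /g/, coda /g/ ok; σ2 onset /nz/ (2C), coda /∅/ ok → permitted
/lfu/ — violates constraint 4: word begins with /l/ → not permitted
/gzud/ — σ1 onset /gz/ (2C), coda /d/ ok → permitted
Permitted: /gug.nzi/, /gzud/ → 2.

2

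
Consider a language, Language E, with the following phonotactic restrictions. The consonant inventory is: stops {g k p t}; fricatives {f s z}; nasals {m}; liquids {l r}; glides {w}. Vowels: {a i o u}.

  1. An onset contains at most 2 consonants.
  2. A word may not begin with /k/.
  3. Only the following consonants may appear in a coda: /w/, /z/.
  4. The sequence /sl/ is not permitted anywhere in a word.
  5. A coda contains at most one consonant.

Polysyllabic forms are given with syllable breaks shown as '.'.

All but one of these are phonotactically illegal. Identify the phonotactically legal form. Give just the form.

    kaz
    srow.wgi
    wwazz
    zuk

srow.wgi

kaz — violates constraint 2: word begins with /k/ → phonotactically illegal
srow.wgi — σ1 onset /sr/ (2C), coda /w/ ok; σ2 onset /wg/ (2C), coda /∅/ ok → phonotactically legal
wwazz — violates constraint 5: syllable 1 coda /zz/ has 2 consonants (> 1) → phonotactically illegal
zuk — violates constraint 3: syllable 1 coda contains /k/, which is not a licensed coda consonant → phonotactically illegal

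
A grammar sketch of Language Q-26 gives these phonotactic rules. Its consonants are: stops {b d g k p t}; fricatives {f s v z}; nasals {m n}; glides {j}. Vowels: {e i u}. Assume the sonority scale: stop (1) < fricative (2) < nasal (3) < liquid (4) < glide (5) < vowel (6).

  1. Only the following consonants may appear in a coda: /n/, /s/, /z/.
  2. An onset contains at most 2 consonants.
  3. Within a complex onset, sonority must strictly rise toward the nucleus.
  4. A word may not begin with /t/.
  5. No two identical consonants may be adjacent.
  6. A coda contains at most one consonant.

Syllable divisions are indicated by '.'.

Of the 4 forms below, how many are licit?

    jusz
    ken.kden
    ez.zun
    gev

0

jusz — violates constraint 6: syllable 1 coda /sz/ has 2 consonants (> 1) → illicit
ken.kden — violates constraint 3: syllable 2 onset /kd/: /k/ (stop, 1) → /d/ (stop, 1) does not rise → illicit
ez.zun — violates constraint 5: adjacent identical consonants /zz/ → illicit
gev — violates constraint 1: syllable 1 coda contains /v/, which is not a licensed coda consonant → illicit
No form is licit → 0.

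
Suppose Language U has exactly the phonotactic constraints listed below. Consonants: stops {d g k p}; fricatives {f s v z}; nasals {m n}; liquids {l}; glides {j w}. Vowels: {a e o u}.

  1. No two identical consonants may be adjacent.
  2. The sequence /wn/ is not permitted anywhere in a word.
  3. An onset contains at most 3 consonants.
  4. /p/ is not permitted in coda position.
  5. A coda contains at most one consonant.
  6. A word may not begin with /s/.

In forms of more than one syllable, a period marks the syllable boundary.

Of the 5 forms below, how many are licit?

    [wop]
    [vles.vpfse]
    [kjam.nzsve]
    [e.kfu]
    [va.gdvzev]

[wop] — violates constraint 4: syllable 1 coda contains /p/ → illicit
[vles.vpfse] — violates constraint 3: syllable 2 onset /vpfs/ has 4 consonants (> 3) → illicit
[kjam.nzsve] — violates constraint 3: syllable 2 onset /nzsv/ has 4 consonants (> 3) → illicit
[e.kfu] — σ1 onset /∅/, coda /∅/ ok; σ2 onset /kf/ (2C), coda /∅/ ok → licit
[va.gdvzev] — violates constraint 3: syllable 2 onset /gdvz/ has 4 consonants (> 3) → illicit
Licit: [e.kfu] → 1.

1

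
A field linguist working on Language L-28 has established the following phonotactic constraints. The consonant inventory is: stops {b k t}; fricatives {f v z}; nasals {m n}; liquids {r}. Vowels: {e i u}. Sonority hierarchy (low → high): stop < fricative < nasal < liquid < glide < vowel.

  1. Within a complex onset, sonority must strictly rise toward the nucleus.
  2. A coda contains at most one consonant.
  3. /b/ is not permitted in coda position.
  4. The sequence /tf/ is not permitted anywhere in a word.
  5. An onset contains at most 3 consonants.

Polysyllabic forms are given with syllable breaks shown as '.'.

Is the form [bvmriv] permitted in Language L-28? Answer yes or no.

[bvmriv] — violates constraint 5: syllable 1 onset /bvmr/ has 4 consonants (> 3) → not permitted

no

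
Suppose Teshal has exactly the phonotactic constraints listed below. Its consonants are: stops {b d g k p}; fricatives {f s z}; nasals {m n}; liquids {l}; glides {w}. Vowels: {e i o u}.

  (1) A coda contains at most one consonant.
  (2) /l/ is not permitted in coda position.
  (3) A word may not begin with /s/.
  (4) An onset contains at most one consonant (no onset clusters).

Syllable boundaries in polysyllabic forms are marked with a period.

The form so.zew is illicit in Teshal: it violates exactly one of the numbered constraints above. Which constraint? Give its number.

3

so.zew: word begins with /s/.
This is a violation of constraint 3: "A word may not begin with /s/."
The remaining constraints (1, 2, 4) are satisfied.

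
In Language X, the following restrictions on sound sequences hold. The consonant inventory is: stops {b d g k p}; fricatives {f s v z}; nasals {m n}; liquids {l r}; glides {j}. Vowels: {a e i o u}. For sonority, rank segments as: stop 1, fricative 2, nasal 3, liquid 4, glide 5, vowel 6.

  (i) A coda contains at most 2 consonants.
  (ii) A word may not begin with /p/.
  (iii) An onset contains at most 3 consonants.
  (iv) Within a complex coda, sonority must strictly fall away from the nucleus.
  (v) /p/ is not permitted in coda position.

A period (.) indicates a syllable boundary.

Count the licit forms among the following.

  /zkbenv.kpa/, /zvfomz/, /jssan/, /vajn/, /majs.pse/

/zkbenv.kpa/ — σ1 onset /zkb/ (3C), coda /nv/ (3→2 falls) ok; σ2 onset /kp/ (2C), coda /∅/ ok → licit
/zvfomz/ — σ1 onset /zvf/ (3C), coda /mz/ (3→2 falls) ok → licit
/jssan/ — σ1 onset /jss/ (3C), coda /n/ ok → licit
/vajn/ — σ1 onset /v/, coda /jn/ (5→3 falls) ok → licit
/majs.pse/ — σ1 onset /m/, coda /js/ (5→2 falls) ok; σ2 onset /ps/ (2C), coda /∅/ ok → licit
Licit: /zkbenv.kpa/, /zvfomz/, /jssan/, /vajn/, /majs.pse/ → 5.

5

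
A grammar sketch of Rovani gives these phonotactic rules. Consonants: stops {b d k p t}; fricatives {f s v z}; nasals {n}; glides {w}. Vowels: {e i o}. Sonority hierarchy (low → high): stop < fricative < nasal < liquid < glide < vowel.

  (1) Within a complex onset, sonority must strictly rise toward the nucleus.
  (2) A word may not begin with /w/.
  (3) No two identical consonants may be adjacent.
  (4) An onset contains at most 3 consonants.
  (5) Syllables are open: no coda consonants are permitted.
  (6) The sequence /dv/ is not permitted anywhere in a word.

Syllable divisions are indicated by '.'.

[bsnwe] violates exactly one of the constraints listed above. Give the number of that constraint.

[bsnwe]: syllable 1 onset /bsnw/ has 4 consonants (> 3).
This is a violation of constraint 4: "An onset contains at most 3 consonants."
The remaining constraints (1, 2, 3, 5, 6) are satisfied.

4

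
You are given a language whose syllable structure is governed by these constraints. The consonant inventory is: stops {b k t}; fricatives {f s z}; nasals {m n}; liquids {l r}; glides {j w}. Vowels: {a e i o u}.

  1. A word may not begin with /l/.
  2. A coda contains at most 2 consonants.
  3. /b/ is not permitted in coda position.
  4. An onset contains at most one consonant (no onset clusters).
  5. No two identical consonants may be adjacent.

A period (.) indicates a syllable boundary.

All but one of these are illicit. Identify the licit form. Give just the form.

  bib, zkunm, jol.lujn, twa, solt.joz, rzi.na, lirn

solt.joz

bib — violates constraint 3: syllable 1 coda contains /b/ → illicit
zkunm — violates constraint 4: syllable 1 onset /zk/ has 2 consonants (> 1) → illicit
jol.lujn — violates constraint 5: adjacent identical consonants /ll/ → illicit
twa — violates constraint 4: syllable 1 onset /tw/ has 2 consonants (> 1) → illicit
solt.joz — σ1 onset /s/, coda /lt/ (2C) ok; σ2 onset /j/, coda /z/ ok → licit
rzi.na — violates constraint 4: syllable 1 onset /rz/ has 2 consonants (> 1) → illicit
lirn — violates constraint 1: word begins with /l/ → illicit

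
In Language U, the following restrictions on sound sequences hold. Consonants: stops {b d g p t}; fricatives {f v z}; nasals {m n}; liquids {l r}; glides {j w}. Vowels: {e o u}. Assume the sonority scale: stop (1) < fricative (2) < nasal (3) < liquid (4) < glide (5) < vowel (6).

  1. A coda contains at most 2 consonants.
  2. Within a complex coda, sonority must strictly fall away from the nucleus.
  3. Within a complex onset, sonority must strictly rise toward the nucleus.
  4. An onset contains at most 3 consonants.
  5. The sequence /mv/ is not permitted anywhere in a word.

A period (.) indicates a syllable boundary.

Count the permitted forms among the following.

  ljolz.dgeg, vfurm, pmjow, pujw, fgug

ljolz.dgeg — violates constraint 3: syllable 2 onset /dg/: /d/ (stop, 1) → /g/ (stop, 1) does not rise → not permitted
vfurm — violates constraint 3: syllable 1 onset /vf/: /v/ (fricative, 2) → /f/ (fricative, 2) does not rise → not permitted
pmjow — σ1 onset /pmj/ (1→3→5 rises), coda /w/ ok → permitted
pujw — violates constraint 2: syllable 1 coda /jw/: /j/ (glide, 5) → /w/ (glide, 5) does not fall → not permitted
fgug — violates constraint 3: syllable 1 onset /fg/: /f/ (fricative, 2) → /g/ (stop, 1) does not rise → not permitted
Permitted: pmjow → 1.

1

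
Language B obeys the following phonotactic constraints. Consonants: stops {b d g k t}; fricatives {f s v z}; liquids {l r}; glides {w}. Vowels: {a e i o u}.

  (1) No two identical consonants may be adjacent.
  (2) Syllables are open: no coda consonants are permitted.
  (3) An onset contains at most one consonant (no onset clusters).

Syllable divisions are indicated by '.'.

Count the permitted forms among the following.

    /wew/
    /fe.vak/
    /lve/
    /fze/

/wew/ — violates constraint 2: syllable 1 coda /w/ has 1 consonant (> 0) → not permitted
/fe.vak/ — violates constraint 2: syllable 2 coda /k/ has 1 consonant (> 0) → not permitted
/lve/ — violates constraint 3: syllable 1 onset /lv/ has 2 consonants (> 1) → not permitted
/fze/ — violates constraint 3: syllable 1 onset /fz/ has 2 consonants (> 1) → not permitted
No form is permitted → 0.

0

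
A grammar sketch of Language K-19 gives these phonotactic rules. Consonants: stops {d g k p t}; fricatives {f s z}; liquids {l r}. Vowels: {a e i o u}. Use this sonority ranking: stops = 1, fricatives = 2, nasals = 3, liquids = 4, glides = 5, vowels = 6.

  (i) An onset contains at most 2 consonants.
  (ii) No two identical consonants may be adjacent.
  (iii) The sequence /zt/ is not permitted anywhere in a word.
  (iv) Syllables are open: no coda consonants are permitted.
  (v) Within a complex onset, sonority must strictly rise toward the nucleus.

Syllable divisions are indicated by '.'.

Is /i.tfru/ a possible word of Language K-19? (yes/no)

no

/i.tfru/ — violates constraint (i): syllable 2 onset /tfr/ has 3 consonants (> 2) → ill-formed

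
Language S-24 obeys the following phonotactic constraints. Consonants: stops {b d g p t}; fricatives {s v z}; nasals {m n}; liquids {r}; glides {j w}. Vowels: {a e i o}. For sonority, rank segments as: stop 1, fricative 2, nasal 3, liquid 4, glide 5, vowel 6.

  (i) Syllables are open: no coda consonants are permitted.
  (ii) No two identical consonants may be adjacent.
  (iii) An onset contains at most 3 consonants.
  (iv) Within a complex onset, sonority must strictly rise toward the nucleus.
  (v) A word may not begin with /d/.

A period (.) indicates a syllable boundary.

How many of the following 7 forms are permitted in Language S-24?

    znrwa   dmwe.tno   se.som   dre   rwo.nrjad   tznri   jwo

znrwa — violates constraint (iii): syllable 1 onset /znrw/ has 4 consonants (> 3) → not permitted
dmwe.tno — violates constraint (v): word begins with /d/ → not permitted
se.som — violates constraint (i): syllable 2 coda /m/ has 1 consonant (> 0) → not permitted
dre — violates constraint (v): word begins with /d/ → not permitted
rwo.nrjad — violates constraint (i): syllable 2 coda /d/ has 1 consonant (> 0) → not permitted
tznri — violates constraint (iii): syllable 1 onset /tznr/ has 4 consonants (> 3) → not permitted
jwo — violates constraint (iv): syllable 1 onset /jw/: /j/ (glide, 5) → /w/ (glide, 5) does not rise → not permitted
No form is permitted → 0.

0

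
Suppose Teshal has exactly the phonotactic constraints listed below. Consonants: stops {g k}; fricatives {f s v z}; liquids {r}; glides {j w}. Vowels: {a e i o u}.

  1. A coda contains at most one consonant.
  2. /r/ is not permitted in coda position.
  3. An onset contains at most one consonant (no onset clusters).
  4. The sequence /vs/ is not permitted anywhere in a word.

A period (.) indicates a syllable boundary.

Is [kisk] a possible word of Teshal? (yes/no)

no

[kisk] — violates constraint 1: syllable 1 coda /sk/ has 2 consonants (> 1) → not permitted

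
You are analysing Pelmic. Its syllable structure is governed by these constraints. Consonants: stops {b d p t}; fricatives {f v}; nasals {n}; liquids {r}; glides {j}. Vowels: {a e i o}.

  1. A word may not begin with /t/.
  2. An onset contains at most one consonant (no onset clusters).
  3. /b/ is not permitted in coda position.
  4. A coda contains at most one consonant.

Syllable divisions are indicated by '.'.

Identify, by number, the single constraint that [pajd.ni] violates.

[pajd.ni]: syllable 1 coda /jd/ has 2 consonants (> 1).
This is a violation of constraint 4: "A coda contains at most one consonant."
The remaining constraints (1, 2, 3) are satisfied.

4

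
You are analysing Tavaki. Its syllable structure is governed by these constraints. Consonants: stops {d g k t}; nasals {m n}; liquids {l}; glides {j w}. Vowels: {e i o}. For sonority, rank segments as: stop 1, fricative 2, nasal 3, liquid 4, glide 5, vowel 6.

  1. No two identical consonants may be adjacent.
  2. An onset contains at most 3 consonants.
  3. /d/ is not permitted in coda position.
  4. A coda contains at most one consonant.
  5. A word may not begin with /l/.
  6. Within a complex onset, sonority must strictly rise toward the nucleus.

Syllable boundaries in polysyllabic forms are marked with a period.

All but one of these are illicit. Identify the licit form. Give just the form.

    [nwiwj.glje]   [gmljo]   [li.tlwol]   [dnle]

[dnle]

[nwiwj.glje] — violates constraint 4: syllable 1 coda /wj/ has 2 consonants (> 1) → illicit
[gmljo] — violates constraint 2: syllable 1 onset /gmlj/ has 4 consonants (> 3) → illicit
[li.tlwol] — violates constraint 5: word begins with /l/ → illicit
[dnle] — σ1 onset /dnl/ (1→3→4 rises), coda /∅/ ok → licit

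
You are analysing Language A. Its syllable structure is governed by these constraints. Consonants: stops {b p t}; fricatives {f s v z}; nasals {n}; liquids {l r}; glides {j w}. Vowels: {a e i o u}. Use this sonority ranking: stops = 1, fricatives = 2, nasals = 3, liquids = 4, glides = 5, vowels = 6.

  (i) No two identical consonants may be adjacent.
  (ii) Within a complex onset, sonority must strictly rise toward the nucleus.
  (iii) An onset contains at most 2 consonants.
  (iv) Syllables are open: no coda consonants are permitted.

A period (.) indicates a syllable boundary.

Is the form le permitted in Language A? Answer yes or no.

yes

le — σ1 onset /l/, coda /∅/ ok → permitted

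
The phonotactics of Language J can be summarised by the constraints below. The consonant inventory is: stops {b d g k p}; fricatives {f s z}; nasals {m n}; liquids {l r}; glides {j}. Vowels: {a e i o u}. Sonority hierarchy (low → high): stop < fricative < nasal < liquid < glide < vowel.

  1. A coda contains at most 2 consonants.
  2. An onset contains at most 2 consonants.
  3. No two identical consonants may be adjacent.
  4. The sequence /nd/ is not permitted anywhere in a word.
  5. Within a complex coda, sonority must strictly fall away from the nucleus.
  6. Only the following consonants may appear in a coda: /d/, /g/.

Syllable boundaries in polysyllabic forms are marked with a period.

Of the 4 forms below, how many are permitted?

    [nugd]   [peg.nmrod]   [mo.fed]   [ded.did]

1

[nugd] — violates constraint 5: syllable 1 coda /gd/: /g/ (stop, 1) → /d/ (stop, 1) does not fall → not permitted
[peg.nmrod] — violates constraint 2: syllable 2 onset /nmr/ has 3 consonants (> 2) → not permitted
[mo.fed] — σ1 onset /m/, coda /∅/ ok; σ2 onset /f/, coda /d/ ok → permitted
[ded.did] — violates constraint 3: adjacent identical consonants /dd/ → not permitted
Permitted: [mo.fed] → 1.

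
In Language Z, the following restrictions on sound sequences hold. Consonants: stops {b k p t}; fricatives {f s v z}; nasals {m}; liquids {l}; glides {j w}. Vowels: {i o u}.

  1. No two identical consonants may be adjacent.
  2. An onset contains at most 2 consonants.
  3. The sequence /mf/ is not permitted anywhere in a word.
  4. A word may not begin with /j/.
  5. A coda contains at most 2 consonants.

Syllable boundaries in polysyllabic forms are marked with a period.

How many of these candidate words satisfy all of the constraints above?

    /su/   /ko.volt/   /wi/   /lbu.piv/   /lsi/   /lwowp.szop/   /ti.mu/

7

/su/ — σ1 onset /s/, coda /∅/ ok → phonotactically legal
/ko.volt/ — σ1 onset /k/, coda /∅/ ok; σ2 onset /v/, coda /lt/ (2C) ok → phonotactically legal
/wi/ — σ1 onset /w/, coda /∅/ ok → phonotactically legal
/lbu.piv/ — σ1 onset /lb/ (2C), coda /∅/ ok; σ2 onset /p/, coda /v/ ok → phonotactically legal
/lsi/ — σ1 onset /ls/ (2C), coda /∅/ ok → phonotactically legal
/lwowp.szop/ — σ1 onset /lw/ (2C), coda /wp/ (2C) ok; σ2 onset /sz/ (2C), coda /p/ ok → phonotactically legal
/ti.mu/ — σ1 onset /t/, coda /∅/ ok; σ2 onset /m/, coda /∅/ ok → phonotactically legal
Phonotactically legal: /su/, /ko.volt/, /wi/, /lbu.piv/, /lsi/, /lwowp.szop/, /ti.mu/ → 7.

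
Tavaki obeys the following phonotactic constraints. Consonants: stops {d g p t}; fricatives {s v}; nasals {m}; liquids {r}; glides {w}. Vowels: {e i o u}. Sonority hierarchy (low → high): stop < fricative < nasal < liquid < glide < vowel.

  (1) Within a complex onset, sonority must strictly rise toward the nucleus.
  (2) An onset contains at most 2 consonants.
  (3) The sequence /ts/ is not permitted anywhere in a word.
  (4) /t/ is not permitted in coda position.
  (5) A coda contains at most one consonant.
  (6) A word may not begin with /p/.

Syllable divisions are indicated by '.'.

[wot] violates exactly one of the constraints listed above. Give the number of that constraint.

4

[wot]: syllable 1 coda contains /t/.
This is a violation of constraint 4: "/t/ is not permitted in coda position."
The remaining constraints (1, 2, 3, 5, 6) are satisfied.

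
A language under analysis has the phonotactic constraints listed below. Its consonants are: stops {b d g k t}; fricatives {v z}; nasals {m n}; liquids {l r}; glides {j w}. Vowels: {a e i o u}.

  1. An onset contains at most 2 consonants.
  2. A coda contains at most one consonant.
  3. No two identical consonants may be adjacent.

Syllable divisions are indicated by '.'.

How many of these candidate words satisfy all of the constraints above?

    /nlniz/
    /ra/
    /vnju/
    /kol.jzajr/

1

/nlniz/ — violates constraint 1: syllable 1 onset /nln/ has 3 consonants (> 2) → phonotactically illegal
/ra/ — σ1 onset /r/, coda /∅/ ok → phonotactically legal
/vnju/ — violates constraint 1: syllable 1 onset /vnj/ has 3 consonants (> 2) → phonotactically illegal
/kol.jzajr/ — violates constraint 2: syllable 2 coda /jr/ has 2 consonants (> 1) → phonotactically illegal
Phonotactically legal: /ra/ → 1.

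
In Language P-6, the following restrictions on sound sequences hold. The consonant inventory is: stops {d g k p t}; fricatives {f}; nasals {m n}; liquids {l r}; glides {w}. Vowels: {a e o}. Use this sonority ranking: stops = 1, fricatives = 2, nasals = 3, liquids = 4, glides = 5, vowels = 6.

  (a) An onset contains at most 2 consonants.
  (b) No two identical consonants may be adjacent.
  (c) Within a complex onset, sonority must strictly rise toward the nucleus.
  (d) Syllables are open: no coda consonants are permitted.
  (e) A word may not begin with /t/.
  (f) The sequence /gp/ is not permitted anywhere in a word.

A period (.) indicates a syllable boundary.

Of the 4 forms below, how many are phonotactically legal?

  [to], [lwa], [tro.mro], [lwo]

2

[to] — violates constraint (e): word begins with /t/ → phonotactically illegal
[lwa] — σ1 onset /lw/ (4→5 rises), coda /∅/ ok → phonotactically legal
[tro.mro] — violates constraint (e): word begins with /t/ → phonotactically illegal
[lwo] — σ1 onset /lw/ (4→5 rises), coda /∅/ ok → phonotactically legal
Phonotactically legal: [lwa], [lwo] → 2.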